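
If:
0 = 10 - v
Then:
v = 10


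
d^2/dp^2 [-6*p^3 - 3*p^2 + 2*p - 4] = -36*p - 6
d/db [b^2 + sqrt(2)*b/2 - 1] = 2*b + sqrt(2)/2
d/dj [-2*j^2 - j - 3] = -4*j - 1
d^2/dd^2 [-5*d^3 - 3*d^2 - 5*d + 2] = -30*d - 6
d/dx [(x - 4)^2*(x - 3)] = (x - 4)*(3*x - 10)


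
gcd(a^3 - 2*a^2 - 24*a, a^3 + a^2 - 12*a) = a^2 + 4*a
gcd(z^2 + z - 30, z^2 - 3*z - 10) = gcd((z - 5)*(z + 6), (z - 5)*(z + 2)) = z - 5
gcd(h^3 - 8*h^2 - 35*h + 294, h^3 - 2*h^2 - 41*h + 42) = h^2 - h - 42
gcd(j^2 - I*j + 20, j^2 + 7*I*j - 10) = 1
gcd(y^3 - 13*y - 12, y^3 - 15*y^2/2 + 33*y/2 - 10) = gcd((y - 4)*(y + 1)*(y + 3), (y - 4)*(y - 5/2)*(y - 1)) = y - 4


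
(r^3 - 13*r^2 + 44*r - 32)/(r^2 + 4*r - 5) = (r^2 - 12*r + 32)/(r + 5)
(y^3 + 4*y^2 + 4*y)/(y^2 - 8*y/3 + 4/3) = 3*y*(y^2 + 4*y + 4)/(3*y^2 - 8*y + 4)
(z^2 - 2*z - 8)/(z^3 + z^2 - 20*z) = (z + 2)/(z*(z + 5))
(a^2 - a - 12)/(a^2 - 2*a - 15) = (a - 4)/(a - 5)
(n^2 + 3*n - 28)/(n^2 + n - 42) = (n - 4)/(n - 6)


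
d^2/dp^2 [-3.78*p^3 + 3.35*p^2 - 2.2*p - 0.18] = 6.7 - 22.68*p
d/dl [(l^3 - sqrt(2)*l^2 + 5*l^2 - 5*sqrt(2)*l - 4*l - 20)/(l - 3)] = (2*l^3 - 4*l^2 - sqrt(2)*l^2 - 30*l + 6*sqrt(2)*l + 15*sqrt(2) + 32)/(l^2 - 6*l + 9)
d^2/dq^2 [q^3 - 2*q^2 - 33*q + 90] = 6*q - 4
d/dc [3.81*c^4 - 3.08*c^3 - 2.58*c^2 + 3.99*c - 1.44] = 15.24*c^3 - 9.24*c^2 - 5.16*c + 3.99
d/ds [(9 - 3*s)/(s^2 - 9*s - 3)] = 3*(s^2 - 6*s + 30)/(s^4 - 18*s^3 + 75*s^2 + 54*s + 9)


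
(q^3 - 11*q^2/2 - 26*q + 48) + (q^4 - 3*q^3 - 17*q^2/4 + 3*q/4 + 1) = q^4 - 2*q^3 - 39*q^2/4 - 101*q/4 + 49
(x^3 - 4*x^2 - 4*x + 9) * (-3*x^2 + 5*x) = -3*x^5 + 17*x^4 - 8*x^3 - 47*x^2 + 45*x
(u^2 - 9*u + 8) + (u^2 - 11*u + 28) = 2*u^2 - 20*u + 36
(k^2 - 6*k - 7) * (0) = 0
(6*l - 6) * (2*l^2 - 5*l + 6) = 12*l^3 - 42*l^2 + 66*l - 36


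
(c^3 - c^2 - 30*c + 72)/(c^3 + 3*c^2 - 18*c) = (c - 4)/c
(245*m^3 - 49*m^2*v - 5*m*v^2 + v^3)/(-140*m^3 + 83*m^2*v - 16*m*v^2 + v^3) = (7*m + v)/(-4*m + v)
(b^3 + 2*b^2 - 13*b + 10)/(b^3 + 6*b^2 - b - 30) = (b - 1)/(b + 3)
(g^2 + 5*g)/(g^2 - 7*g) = (g + 5)/(g - 7)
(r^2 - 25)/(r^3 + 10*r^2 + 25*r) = (r - 5)/(r*(r + 5))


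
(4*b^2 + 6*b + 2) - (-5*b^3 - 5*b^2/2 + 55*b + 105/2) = 5*b^3 + 13*b^2/2 - 49*b - 101/2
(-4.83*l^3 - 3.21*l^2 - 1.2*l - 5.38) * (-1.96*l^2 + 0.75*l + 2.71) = 9.4668*l^5 + 2.6691*l^4 - 13.1448*l^3 + 0.9457*l^2 - 7.287*l - 14.5798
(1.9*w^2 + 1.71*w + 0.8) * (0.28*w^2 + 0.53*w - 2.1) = 0.532*w^4 + 1.4858*w^3 - 2.8597*w^2 - 3.167*w - 1.68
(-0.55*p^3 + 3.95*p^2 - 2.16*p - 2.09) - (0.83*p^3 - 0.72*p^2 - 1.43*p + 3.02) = -1.38*p^3 + 4.67*p^2 - 0.73*p - 5.11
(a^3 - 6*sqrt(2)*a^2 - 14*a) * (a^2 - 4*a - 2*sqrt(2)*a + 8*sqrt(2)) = a^5 - 8*sqrt(2)*a^4 - 4*a^4 + 10*a^3 + 32*sqrt(2)*a^3 - 40*a^2 + 28*sqrt(2)*a^2 - 112*sqrt(2)*a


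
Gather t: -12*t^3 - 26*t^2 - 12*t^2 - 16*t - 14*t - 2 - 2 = -12*t^3 - 38*t^2 - 30*t - 4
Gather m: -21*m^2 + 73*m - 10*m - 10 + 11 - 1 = -21*m^2 + 63*m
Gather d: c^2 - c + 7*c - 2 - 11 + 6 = c^2 + 6*c - 7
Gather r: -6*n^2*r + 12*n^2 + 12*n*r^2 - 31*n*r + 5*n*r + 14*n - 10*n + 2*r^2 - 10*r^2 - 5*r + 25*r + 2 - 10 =12*n^2 + 4*n + r^2*(12*n - 8) + r*(-6*n^2 - 26*n + 20) - 8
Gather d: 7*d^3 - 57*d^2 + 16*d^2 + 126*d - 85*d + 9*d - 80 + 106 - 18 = 7*d^3 - 41*d^2 + 50*d + 8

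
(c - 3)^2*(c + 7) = c^3 + c^2 - 33*c + 63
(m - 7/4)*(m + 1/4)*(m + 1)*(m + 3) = m^4 + 5*m^3/2 - 55*m^2/16 - 25*m/4 - 21/16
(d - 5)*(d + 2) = d^2 - 3*d - 10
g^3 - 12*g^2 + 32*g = g*(g - 8)*(g - 4)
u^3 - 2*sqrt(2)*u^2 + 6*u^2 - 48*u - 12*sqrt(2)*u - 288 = (u + 6)*(u - 6*sqrt(2))*(u + 4*sqrt(2))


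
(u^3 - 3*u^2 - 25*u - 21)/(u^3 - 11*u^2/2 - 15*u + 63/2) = 2*(u + 1)/(2*u - 3)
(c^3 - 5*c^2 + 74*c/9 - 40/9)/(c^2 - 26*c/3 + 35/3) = (3*c^2 - 10*c + 8)/(3*(c - 7))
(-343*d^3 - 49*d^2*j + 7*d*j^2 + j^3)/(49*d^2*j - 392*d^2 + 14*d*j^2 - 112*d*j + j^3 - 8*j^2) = (-7*d + j)/(j - 8)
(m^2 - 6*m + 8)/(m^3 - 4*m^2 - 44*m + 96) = (m - 4)/(m^2 - 2*m - 48)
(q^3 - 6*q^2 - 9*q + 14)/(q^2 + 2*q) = q - 8 + 7/q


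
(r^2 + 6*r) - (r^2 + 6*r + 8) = -8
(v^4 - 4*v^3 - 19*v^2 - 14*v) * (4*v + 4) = 4*v^5 - 12*v^4 - 92*v^3 - 132*v^2 - 56*v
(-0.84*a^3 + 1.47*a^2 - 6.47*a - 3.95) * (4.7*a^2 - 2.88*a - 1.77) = -3.948*a^5 + 9.3282*a^4 - 33.1558*a^3 - 2.5333*a^2 + 22.8279*a + 6.9915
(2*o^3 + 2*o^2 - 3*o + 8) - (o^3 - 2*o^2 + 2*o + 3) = o^3 + 4*o^2 - 5*o + 5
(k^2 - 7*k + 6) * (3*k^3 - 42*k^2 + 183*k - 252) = 3*k^5 - 63*k^4 + 495*k^3 - 1785*k^2 + 2862*k - 1512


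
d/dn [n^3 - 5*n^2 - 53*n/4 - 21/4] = 3*n^2 - 10*n - 53/4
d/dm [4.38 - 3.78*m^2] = -7.56*m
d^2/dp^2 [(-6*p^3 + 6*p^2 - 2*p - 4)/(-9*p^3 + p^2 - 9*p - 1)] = 8*(-108*p^6 - 243*p^5 + 756*p^4 + 92*p^3 + 255*p^2 - 48*p + 76)/(729*p^9 - 243*p^8 + 2214*p^7 - 244*p^6 + 2160*p^5 + 246*p^4 + 702*p^3 + 240*p^2 + 27*p + 1)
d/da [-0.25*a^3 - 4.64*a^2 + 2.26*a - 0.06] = -0.75*a^2 - 9.28*a + 2.26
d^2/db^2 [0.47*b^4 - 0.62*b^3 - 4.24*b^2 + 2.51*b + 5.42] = 5.64*b^2 - 3.72*b - 8.48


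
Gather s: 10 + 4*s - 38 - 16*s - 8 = -12*s - 36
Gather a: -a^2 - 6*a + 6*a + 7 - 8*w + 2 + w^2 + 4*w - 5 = -a^2 + w^2 - 4*w + 4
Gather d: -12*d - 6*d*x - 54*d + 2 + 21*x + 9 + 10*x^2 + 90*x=d*(-6*x - 66) + 10*x^2 + 111*x + 11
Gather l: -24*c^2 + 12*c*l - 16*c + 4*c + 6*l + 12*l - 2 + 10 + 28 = -24*c^2 - 12*c + l*(12*c + 18) + 36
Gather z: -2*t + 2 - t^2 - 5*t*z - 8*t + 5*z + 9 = -t^2 - 10*t + z*(5 - 5*t) + 11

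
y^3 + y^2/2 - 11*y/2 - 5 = (y - 5/2)*(y + 1)*(y + 2)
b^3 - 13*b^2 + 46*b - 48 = (b - 8)*(b - 3)*(b - 2)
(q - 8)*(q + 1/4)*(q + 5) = q^3 - 11*q^2/4 - 163*q/4 - 10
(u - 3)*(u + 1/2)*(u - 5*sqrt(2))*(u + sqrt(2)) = u^4 - 4*sqrt(2)*u^3 - 5*u^3/2 - 23*u^2/2 + 10*sqrt(2)*u^2 + 6*sqrt(2)*u + 25*u + 15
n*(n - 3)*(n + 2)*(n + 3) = n^4 + 2*n^3 - 9*n^2 - 18*n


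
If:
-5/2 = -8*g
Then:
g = 5/16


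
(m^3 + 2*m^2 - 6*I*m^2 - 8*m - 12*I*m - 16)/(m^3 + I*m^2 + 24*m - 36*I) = (m^2 + m*(2 - 4*I) - 8*I)/(m^2 + 3*I*m + 18)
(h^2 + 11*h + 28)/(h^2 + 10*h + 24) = (h + 7)/(h + 6)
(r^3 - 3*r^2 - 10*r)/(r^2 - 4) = r*(r - 5)/(r - 2)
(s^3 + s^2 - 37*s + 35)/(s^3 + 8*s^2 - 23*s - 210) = (s - 1)/(s + 6)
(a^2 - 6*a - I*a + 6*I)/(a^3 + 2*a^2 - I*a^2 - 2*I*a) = (a - 6)/(a*(a + 2))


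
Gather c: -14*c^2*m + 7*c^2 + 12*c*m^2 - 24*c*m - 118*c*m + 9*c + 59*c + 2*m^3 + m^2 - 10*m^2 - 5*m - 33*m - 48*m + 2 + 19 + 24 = c^2*(7 - 14*m) + c*(12*m^2 - 142*m + 68) + 2*m^3 - 9*m^2 - 86*m + 45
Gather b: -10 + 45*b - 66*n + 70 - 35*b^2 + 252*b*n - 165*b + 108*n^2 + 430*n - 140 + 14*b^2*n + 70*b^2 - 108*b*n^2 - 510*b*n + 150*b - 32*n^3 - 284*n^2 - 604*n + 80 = b^2*(14*n + 35) + b*(-108*n^2 - 258*n + 30) - 32*n^3 - 176*n^2 - 240*n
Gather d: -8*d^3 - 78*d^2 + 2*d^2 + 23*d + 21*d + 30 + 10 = -8*d^3 - 76*d^2 + 44*d + 40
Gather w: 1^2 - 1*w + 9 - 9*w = 10 - 10*w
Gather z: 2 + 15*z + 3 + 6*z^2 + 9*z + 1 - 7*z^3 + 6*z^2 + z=-7*z^3 + 12*z^2 + 25*z + 6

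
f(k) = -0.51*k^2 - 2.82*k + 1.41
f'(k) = -1.02*k - 2.82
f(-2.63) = 5.30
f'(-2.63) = -0.14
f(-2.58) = 5.29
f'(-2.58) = -0.19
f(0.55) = -0.30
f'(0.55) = -3.38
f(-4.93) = 2.92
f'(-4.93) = 2.21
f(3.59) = -15.29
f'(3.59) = -6.48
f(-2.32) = 5.21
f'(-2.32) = -0.45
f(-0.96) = 3.65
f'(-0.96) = -1.84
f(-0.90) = 3.53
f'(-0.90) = -1.90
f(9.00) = -65.28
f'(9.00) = -12.00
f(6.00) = -33.87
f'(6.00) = -8.94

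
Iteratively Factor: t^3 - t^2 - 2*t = (t - 2)*(t^2 + t) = t*(t - 2)*(t + 1)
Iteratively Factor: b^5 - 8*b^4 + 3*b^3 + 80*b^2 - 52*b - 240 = (b + 2)*(b^4 - 10*b^3 + 23*b^2 + 34*b - 120) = (b - 4)*(b + 2)*(b^3 - 6*b^2 - b + 30) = (b - 5)*(b - 4)*(b + 2)*(b^2 - b - 6) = (b - 5)*(b - 4)*(b - 3)*(b + 2)*(b + 2)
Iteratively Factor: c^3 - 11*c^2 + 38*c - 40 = (c - 5)*(c^2 - 6*c + 8) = (c - 5)*(c - 2)*(c - 4)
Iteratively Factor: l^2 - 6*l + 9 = (l - 3)*(l - 3)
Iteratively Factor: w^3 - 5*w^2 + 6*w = (w)*(w^2 - 5*w + 6) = w*(w - 3)*(w - 2)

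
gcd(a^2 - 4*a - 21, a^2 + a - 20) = 1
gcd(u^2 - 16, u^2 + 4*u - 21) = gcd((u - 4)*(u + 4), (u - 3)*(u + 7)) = 1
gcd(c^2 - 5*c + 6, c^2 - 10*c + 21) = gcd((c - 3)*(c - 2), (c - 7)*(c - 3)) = c - 3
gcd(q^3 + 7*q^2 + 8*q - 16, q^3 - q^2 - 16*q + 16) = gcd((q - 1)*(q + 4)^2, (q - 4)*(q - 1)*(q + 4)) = q^2 + 3*q - 4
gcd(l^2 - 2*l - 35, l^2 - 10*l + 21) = l - 7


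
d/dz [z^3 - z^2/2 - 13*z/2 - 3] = 3*z^2 - z - 13/2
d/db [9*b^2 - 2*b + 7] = 18*b - 2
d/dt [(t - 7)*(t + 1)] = 2*t - 6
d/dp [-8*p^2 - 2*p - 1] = -16*p - 2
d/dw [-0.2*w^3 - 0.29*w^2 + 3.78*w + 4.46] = -0.6*w^2 - 0.58*w + 3.78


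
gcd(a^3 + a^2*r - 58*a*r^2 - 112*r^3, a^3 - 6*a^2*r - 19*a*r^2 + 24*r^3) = -a + 8*r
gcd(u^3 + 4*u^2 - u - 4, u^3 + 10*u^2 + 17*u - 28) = u^2 + 3*u - 4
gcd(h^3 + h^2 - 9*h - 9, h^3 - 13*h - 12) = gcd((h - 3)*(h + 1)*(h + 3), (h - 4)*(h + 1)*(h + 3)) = h^2 + 4*h + 3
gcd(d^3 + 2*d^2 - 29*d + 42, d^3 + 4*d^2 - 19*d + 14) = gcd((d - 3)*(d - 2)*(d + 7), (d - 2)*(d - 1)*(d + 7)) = d^2 + 5*d - 14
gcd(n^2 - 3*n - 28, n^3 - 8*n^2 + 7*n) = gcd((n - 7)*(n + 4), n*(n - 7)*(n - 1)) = n - 7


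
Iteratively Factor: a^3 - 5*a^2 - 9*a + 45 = (a - 5)*(a^2 - 9) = (a - 5)*(a - 3)*(a + 3)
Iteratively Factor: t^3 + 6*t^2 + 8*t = (t)*(t^2 + 6*t + 8) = t*(t + 2)*(t + 4)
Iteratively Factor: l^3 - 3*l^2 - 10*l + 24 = (l - 4)*(l^2 + l - 6) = (l - 4)*(l + 3)*(l - 2)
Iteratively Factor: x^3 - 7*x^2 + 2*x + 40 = (x - 4)*(x^2 - 3*x - 10) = (x - 5)*(x - 4)*(x + 2)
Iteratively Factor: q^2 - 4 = (q + 2)*(q - 2)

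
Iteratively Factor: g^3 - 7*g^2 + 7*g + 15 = (g + 1)*(g^2 - 8*g + 15) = (g - 5)*(g + 1)*(g - 3)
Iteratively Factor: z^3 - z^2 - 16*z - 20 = (z - 5)*(z^2 + 4*z + 4) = (z - 5)*(z + 2)*(z + 2)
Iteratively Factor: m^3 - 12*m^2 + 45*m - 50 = (m - 5)*(m^2 - 7*m + 10) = (m - 5)^2*(m - 2)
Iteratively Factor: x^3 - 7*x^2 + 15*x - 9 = (x - 3)*(x^2 - 4*x + 3) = (x - 3)*(x - 1)*(x - 3)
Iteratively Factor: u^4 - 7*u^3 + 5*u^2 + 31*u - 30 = (u - 3)*(u^3 - 4*u^2 - 7*u + 10) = (u - 3)*(u - 1)*(u^2 - 3*u - 10) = (u - 5)*(u - 3)*(u - 1)*(u + 2)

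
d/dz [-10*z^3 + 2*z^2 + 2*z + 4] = -30*z^2 + 4*z + 2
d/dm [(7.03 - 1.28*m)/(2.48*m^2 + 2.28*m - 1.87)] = (3.1744*m^2 - 34.8688*m - 13.6348)/(6.1504*m^4 + 11.3088*m^3 - 4.0768*m^2 - 8.5272*m + 3.4969)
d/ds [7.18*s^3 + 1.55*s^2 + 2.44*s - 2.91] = 21.54*s^2 + 3.1*s + 2.44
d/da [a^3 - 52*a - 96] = 3*a^2 - 52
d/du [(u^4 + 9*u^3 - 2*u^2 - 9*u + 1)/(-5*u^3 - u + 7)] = (-5*u^6 - 13*u^4 - 80*u^3 + 206*u^2 - 28*u - 62)/(25*u^6 + 10*u^4 - 70*u^3 + u^2 - 14*u + 49)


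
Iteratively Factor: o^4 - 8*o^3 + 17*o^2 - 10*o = (o - 1)*(o^3 - 7*o^2 + 10*o) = (o - 5)*(o - 1)*(o^2 - 2*o) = o*(o - 5)*(o - 1)*(o - 2)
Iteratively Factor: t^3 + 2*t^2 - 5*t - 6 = (t + 3)*(t^2 - t - 2) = (t - 2)*(t + 3)*(t + 1)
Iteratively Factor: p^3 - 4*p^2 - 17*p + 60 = (p - 3)*(p^2 - p - 20) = (p - 5)*(p - 3)*(p + 4)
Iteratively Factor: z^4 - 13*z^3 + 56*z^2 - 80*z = (z - 5)*(z^3 - 8*z^2 + 16*z) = z*(z - 5)*(z^2 - 8*z + 16) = z*(z - 5)*(z - 4)*(z - 4)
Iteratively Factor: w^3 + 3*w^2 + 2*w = (w + 1)*(w^2 + 2*w) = (w + 1)*(w + 2)*(w)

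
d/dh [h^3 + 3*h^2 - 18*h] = 3*h^2 + 6*h - 18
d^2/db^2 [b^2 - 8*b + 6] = 2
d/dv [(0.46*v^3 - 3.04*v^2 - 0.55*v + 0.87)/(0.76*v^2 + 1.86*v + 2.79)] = (0.3496*v^4 + 1.7112*v^3 - 1.3862*v^2 - 18.2856*v - 3.1527)/(0.5776*v^4 + 2.8272*v^3 + 7.7004*v^2 + 10.3788*v + 7.7841)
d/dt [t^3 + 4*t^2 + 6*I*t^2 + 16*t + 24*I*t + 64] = 3*t^2 + t*(8 + 12*I) + 16 + 24*I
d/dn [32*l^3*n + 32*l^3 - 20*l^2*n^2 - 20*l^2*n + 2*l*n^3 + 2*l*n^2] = 2*l*(16*l^2 - 20*l*n - 10*l + 3*n^2 + 2*n)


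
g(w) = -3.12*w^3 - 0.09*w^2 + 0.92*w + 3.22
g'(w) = -9.36*w^2 - 0.18*w + 0.92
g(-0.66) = 3.47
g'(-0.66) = -3.04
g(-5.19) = 432.19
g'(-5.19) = -250.27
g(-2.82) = 69.88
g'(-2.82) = -73.01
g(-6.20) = 737.64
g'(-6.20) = -357.76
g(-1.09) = 6.15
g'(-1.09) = -10.00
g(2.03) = -21.38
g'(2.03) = -38.02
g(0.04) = 3.26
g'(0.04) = 0.90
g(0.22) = 3.38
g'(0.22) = 0.43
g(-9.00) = 2262.13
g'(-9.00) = -755.62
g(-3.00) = 83.89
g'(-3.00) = -82.78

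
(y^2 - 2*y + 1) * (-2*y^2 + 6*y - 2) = -2*y^4 + 10*y^3 - 16*y^2 + 10*y - 2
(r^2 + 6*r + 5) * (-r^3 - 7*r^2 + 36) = -r^5 - 13*r^4 - 47*r^3 + r^2 + 216*r + 180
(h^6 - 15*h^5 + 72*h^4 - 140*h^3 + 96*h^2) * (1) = h^6 - 15*h^5 + 72*h^4 - 140*h^3 + 96*h^2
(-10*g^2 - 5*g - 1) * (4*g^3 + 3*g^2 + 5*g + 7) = -40*g^5 - 50*g^4 - 69*g^3 - 98*g^2 - 40*g - 7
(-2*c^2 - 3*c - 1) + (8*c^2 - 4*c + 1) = 6*c^2 - 7*c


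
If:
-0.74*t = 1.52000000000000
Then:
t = -2.05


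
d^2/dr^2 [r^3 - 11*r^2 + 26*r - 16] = 6*r - 22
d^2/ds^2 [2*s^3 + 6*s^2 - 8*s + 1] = 12*s + 12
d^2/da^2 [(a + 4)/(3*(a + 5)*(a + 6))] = 2*(a^3 + 12*a^2 + 42*a + 34)/(3*(a^6 + 33*a^5 + 453*a^4 + 3311*a^3 + 13590*a^2 + 29700*a + 27000))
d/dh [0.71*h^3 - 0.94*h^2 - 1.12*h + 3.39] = 2.13*h^2 - 1.88*h - 1.12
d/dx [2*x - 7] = 2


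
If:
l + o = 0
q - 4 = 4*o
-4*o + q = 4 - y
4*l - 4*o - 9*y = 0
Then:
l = 0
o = 0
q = 4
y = 0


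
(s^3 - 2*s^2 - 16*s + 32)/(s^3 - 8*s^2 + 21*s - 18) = (s^2 - 16)/(s^2 - 6*s + 9)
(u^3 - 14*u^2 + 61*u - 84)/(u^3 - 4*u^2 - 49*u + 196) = (u - 3)/(u + 7)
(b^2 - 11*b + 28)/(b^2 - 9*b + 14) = (b - 4)/(b - 2)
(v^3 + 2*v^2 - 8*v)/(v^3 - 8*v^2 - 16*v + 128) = v*(v - 2)/(v^2 - 12*v + 32)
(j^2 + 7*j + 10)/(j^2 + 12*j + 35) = (j + 2)/(j + 7)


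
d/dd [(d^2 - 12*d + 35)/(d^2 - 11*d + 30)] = 1/(d^2 - 12*d + 36)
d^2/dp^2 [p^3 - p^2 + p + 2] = 6*p - 2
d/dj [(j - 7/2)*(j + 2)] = 2*j - 3/2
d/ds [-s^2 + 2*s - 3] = 2 - 2*s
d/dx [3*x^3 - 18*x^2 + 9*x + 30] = 9*x^2 - 36*x + 9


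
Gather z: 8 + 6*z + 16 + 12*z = 18*z + 24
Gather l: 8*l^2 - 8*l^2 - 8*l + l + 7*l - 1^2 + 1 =0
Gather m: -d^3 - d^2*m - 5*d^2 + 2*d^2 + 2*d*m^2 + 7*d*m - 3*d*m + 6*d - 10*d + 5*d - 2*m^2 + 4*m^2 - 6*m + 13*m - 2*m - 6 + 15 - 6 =-d^3 - 3*d^2 + d + m^2*(2*d + 2) + m*(-d^2 + 4*d + 5) + 3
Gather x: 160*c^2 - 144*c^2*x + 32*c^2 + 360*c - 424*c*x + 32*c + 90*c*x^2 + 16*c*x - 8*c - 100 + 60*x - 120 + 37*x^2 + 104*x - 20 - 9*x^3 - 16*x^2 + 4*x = 192*c^2 + 384*c - 9*x^3 + x^2*(90*c + 21) + x*(-144*c^2 - 408*c + 168) - 240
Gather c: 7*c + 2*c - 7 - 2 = 9*c - 9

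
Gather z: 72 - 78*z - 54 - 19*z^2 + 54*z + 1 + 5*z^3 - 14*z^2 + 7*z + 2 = 5*z^3 - 33*z^2 - 17*z + 21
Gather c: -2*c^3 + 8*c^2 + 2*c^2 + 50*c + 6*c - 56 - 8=-2*c^3 + 10*c^2 + 56*c - 64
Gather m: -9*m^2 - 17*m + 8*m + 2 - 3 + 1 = -9*m^2 - 9*m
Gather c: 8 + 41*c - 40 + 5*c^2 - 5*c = 5*c^2 + 36*c - 32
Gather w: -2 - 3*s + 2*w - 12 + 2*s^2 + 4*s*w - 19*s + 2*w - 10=2*s^2 - 22*s + w*(4*s + 4) - 24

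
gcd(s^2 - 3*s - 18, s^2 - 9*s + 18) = s - 6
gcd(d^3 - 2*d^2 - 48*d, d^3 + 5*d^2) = d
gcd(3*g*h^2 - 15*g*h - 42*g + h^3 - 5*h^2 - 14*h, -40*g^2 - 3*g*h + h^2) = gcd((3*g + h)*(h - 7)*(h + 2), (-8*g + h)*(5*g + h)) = 1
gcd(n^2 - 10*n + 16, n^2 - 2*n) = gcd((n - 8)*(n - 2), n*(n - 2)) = n - 2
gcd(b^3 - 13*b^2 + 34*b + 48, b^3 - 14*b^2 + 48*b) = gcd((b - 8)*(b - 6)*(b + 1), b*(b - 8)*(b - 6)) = b^2 - 14*b + 48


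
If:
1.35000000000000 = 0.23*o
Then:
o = 5.87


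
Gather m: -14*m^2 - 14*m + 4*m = -14*m^2 - 10*m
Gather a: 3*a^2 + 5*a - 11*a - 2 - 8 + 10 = 3*a^2 - 6*a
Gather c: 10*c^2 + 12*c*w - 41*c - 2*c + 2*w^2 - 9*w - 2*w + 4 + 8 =10*c^2 + c*(12*w - 43) + 2*w^2 - 11*w + 12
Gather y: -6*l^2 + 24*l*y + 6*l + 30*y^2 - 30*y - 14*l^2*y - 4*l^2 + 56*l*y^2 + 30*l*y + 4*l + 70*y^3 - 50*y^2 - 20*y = -10*l^2 + 10*l + 70*y^3 + y^2*(56*l - 20) + y*(-14*l^2 + 54*l - 50)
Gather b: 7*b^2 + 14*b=7*b^2 + 14*b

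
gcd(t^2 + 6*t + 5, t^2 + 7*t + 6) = t + 1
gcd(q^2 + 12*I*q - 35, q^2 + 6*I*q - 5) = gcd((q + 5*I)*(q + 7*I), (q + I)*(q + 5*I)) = q + 5*I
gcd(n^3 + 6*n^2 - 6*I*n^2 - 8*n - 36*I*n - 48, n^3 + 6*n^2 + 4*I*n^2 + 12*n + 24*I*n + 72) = n^2 + n*(6 - 2*I) - 12*I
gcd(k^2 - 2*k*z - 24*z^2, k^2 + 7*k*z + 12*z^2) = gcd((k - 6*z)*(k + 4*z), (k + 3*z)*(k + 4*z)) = k + 4*z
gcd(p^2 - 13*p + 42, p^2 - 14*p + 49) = p - 7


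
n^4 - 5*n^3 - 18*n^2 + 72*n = n*(n - 6)*(n - 3)*(n + 4)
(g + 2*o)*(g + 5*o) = g^2 + 7*g*o + 10*o^2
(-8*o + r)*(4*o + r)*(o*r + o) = -32*o^3*r - 32*o^3 - 4*o^2*r^2 - 4*o^2*r + o*r^3 + o*r^2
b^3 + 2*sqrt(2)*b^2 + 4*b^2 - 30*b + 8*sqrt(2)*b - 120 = (b + 4)*(b - 3*sqrt(2))*(b + 5*sqrt(2))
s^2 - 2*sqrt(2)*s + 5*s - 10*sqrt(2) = (s + 5)*(s - 2*sqrt(2))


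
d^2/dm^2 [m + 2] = 0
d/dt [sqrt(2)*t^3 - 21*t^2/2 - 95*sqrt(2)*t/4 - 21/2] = 3*sqrt(2)*t^2 - 21*t - 95*sqrt(2)/4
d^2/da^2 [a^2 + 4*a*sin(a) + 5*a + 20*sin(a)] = -4*a*sin(a) - 20*sin(a) + 8*cos(a) + 2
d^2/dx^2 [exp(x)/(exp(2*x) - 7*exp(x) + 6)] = ((21 - 8*exp(x))*(exp(2*x) - 7*exp(x) + 6)*exp(x) + 2*(2*exp(x) - 7)^2*exp(2*x) + (exp(2*x) - 7*exp(x) + 6)^2)*exp(x)/(exp(2*x) - 7*exp(x) + 6)^3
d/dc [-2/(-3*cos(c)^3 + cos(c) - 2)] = 2*(9*cos(c)^2 - 1)*sin(c)/(3*cos(c)^3 - cos(c) + 2)^2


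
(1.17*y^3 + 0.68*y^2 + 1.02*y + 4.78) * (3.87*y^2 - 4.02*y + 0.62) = 4.5279*y^5 - 2.0718*y^4 + 1.9392*y^3 + 14.8198*y^2 - 18.5832*y + 2.9636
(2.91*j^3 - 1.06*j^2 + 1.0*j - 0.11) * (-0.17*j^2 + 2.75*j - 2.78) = -0.4947*j^5 + 8.1827*j^4 - 11.1748*j^3 + 5.7155*j^2 - 3.0825*j + 0.3058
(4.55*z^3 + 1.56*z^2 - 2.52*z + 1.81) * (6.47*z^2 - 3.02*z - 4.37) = 29.4385*z^5 - 3.6478*z^4 - 40.8991*z^3 + 12.5039*z^2 + 5.5462*z - 7.9097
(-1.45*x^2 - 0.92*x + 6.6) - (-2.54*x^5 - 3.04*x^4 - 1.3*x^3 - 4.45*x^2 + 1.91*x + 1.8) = 2.54*x^5 + 3.04*x^4 + 1.3*x^3 + 3.0*x^2 - 2.83*x + 4.8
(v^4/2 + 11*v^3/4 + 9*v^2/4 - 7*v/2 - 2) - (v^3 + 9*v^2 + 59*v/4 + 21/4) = v^4/2 + 7*v^3/4 - 27*v^2/4 - 73*v/4 - 29/4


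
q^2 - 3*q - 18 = (q - 6)*(q + 3)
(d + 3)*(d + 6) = d^2 + 9*d + 18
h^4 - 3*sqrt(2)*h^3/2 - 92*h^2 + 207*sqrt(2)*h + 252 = (h - 6*sqrt(2))*(h - 3*sqrt(2))*(h + sqrt(2)/2)*(h + 7*sqrt(2))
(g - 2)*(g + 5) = g^2 + 3*g - 10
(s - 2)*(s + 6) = s^2 + 4*s - 12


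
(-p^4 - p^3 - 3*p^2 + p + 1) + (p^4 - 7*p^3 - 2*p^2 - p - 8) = -8*p^3 - 5*p^2 - 7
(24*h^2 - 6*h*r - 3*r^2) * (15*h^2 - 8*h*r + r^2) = 360*h^4 - 282*h^3*r + 27*h^2*r^2 + 18*h*r^3 - 3*r^4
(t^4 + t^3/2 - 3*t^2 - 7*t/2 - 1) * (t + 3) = t^5 + 7*t^4/2 - 3*t^3/2 - 25*t^2/2 - 23*t/2 - 3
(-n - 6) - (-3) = -n - 3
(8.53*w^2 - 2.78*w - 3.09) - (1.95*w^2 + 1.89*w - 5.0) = 6.58*w^2 - 4.67*w + 1.91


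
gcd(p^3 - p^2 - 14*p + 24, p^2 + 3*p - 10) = p - 2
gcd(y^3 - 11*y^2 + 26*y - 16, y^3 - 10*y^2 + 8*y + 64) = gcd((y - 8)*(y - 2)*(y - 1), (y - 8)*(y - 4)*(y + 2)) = y - 8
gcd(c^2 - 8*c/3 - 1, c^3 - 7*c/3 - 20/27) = c + 1/3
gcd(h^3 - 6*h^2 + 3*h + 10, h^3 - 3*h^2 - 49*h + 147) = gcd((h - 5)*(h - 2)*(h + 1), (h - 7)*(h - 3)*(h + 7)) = 1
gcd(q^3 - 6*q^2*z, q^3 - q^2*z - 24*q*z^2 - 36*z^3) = -q + 6*z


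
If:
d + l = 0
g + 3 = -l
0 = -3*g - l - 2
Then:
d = 7/2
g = 1/2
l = -7/2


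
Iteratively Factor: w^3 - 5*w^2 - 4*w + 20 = (w - 2)*(w^2 - 3*w - 10) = (w - 5)*(w - 2)*(w + 2)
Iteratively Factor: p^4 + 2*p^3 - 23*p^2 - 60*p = (p + 4)*(p^3 - 2*p^2 - 15*p) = (p + 3)*(p + 4)*(p^2 - 5*p) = (p - 5)*(p + 3)*(p + 4)*(p)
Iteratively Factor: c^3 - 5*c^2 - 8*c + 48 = (c - 4)*(c^2 - c - 12) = (c - 4)*(c + 3)*(c - 4)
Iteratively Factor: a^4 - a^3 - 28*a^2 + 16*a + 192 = (a - 4)*(a^3 + 3*a^2 - 16*a - 48) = (a - 4)^2*(a^2 + 7*a + 12) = (a - 4)^2*(a + 4)*(a + 3)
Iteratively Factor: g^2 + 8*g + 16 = (g + 4)*(g + 4)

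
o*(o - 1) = o^2 - o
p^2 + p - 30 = (p - 5)*(p + 6)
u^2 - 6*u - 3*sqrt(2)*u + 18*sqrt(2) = (u - 6)*(u - 3*sqrt(2))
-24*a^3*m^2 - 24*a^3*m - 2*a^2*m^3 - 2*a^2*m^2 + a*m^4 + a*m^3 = m*(-6*a + m)*(4*a + m)*(a*m + a)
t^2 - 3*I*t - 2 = (t - 2*I)*(t - I)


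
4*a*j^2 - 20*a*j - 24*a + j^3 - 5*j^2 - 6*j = (4*a + j)*(j - 6)*(j + 1)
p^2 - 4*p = p*(p - 4)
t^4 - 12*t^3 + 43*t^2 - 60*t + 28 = (t - 7)*(t - 2)^2*(t - 1)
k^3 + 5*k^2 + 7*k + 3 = (k + 1)^2*(k + 3)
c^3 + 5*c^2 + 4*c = c*(c + 1)*(c + 4)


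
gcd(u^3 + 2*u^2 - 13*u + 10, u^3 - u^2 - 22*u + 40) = u^2 + 3*u - 10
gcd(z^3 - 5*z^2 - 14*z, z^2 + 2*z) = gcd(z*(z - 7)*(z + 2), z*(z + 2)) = z^2 + 2*z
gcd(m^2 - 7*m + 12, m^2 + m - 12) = m - 3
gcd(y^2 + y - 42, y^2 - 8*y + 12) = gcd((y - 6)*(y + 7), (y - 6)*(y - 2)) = y - 6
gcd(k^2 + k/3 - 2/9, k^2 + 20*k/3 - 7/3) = k - 1/3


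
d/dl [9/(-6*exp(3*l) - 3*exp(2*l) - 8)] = (162*exp(l) + 54)*exp(2*l)/(6*exp(3*l) + 3*exp(2*l) + 8)^2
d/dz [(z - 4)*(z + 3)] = 2*z - 1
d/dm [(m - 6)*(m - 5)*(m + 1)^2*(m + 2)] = 5*m^4 - 28*m^3 - 27*m^2 + 134*m + 128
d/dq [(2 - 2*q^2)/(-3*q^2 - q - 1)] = 2*(q^2 + 8*q + 1)/(9*q^4 + 6*q^3 + 7*q^2 + 2*q + 1)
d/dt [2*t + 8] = 2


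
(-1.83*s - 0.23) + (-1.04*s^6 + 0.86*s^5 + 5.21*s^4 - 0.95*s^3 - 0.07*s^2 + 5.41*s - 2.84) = -1.04*s^6 + 0.86*s^5 + 5.21*s^4 - 0.95*s^3 - 0.07*s^2 + 3.58*s - 3.07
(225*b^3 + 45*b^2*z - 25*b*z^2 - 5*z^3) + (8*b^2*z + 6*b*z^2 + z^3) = 225*b^3 + 53*b^2*z - 19*b*z^2 - 4*z^3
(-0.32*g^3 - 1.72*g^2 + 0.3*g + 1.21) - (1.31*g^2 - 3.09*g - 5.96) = -0.32*g^3 - 3.03*g^2 + 3.39*g + 7.17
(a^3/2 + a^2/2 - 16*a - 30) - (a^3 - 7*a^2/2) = -a^3/2 + 4*a^2 - 16*a - 30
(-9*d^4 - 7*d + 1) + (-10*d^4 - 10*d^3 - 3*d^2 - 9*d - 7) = -19*d^4 - 10*d^3 - 3*d^2 - 16*d - 6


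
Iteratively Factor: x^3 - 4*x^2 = (x)*(x^2 - 4*x) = x*(x - 4)*(x)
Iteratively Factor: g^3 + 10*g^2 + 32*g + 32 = (g + 2)*(g^2 + 8*g + 16) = (g + 2)*(g + 4)*(g + 4)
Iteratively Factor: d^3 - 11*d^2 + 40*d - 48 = (d - 4)*(d^2 - 7*d + 12) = (d - 4)^2*(d - 3)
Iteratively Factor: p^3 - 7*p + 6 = (p - 2)*(p^2 + 2*p - 3) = (p - 2)*(p + 3)*(p - 1)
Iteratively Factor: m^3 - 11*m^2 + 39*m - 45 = (m - 5)*(m^2 - 6*m + 9) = (m - 5)*(m - 3)*(m - 3)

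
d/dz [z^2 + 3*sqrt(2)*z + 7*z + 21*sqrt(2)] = 2*z + 3*sqrt(2) + 7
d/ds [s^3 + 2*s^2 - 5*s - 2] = 3*s^2 + 4*s - 5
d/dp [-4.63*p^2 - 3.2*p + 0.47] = -9.26*p - 3.2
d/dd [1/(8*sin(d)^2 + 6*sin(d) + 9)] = -2*(8*sin(d) + 3)*cos(d)/(8*sin(d)^2 + 6*sin(d) + 9)^2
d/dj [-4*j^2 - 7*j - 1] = -8*j - 7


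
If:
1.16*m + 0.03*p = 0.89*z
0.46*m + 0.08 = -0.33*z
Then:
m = -0.717391304347826*z - 0.173913043478261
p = 57.4057971014493*z + 6.72463768115942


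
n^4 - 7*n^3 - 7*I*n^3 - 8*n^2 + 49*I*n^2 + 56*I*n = n*(n - 8)*(n + 1)*(n - 7*I)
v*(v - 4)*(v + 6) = v^3 + 2*v^2 - 24*v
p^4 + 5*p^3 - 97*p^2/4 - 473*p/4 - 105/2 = (p - 5)*(p + 1/2)*(p + 7/2)*(p + 6)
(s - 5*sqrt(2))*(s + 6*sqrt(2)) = s^2 + sqrt(2)*s - 60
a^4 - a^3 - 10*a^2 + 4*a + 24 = (a - 3)*(a - 2)*(a + 2)^2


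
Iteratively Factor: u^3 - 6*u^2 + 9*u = (u)*(u^2 - 6*u + 9) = u*(u - 3)*(u - 3)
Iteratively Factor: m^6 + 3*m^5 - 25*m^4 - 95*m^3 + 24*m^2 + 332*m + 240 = (m + 4)*(m^5 - m^4 - 21*m^3 - 11*m^2 + 68*m + 60) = (m + 1)*(m + 4)*(m^4 - 2*m^3 - 19*m^2 + 8*m + 60) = (m + 1)*(m + 3)*(m + 4)*(m^3 - 5*m^2 - 4*m + 20) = (m + 1)*(m + 2)*(m + 3)*(m + 4)*(m^2 - 7*m + 10) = (m - 5)*(m + 1)*(m + 2)*(m + 3)*(m + 4)*(m - 2)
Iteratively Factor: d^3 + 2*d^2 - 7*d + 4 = (d + 4)*(d^2 - 2*d + 1) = (d - 1)*(d + 4)*(d - 1)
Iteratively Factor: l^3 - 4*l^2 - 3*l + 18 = (l + 2)*(l^2 - 6*l + 9) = (l - 3)*(l + 2)*(l - 3)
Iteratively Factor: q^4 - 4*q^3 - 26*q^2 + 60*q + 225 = (q + 3)*(q^3 - 7*q^2 - 5*q + 75) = (q - 5)*(q + 3)*(q^2 - 2*q - 15) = (q - 5)^2*(q + 3)*(q + 3)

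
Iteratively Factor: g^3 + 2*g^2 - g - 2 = (g + 2)*(g^2 - 1) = (g + 1)*(g + 2)*(g - 1)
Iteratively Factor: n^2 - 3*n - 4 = (n + 1)*(n - 4)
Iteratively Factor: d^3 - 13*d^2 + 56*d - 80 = (d - 4)*(d^2 - 9*d + 20) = (d - 5)*(d - 4)*(d - 4)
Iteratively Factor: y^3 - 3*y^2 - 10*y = (y + 2)*(y^2 - 5*y) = y*(y + 2)*(y - 5)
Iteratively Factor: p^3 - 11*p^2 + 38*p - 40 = (p - 2)*(p^2 - 9*p + 20) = (p - 5)*(p - 2)*(p - 4)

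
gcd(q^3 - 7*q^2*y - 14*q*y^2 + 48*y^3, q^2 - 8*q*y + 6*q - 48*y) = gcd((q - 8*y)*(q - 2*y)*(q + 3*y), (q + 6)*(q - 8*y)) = -q + 8*y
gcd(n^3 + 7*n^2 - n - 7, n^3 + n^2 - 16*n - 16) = n + 1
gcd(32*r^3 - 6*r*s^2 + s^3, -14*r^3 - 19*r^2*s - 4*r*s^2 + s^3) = 2*r + s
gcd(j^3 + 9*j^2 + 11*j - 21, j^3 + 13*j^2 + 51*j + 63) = j^2 + 10*j + 21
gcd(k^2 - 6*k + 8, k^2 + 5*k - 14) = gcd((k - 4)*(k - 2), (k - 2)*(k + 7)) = k - 2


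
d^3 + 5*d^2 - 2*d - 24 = (d - 2)*(d + 3)*(d + 4)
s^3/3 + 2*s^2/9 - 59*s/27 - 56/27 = (s/3 + 1/3)*(s - 8/3)*(s + 7/3)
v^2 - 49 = (v - 7)*(v + 7)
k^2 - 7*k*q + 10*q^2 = (k - 5*q)*(k - 2*q)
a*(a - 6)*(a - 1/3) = a^3 - 19*a^2/3 + 2*a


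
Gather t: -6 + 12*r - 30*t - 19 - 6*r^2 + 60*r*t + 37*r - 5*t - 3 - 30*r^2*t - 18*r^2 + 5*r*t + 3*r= -24*r^2 + 52*r + t*(-30*r^2 + 65*r - 35) - 28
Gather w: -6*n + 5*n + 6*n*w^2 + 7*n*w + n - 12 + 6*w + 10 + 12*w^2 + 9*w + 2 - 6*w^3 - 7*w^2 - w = -6*w^3 + w^2*(6*n + 5) + w*(7*n + 14)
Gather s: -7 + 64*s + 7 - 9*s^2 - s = -9*s^2 + 63*s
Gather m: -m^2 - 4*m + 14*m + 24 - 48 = -m^2 + 10*m - 24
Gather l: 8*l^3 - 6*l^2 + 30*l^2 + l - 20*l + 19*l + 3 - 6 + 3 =8*l^3 + 24*l^2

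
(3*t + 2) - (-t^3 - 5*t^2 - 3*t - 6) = t^3 + 5*t^2 + 6*t + 8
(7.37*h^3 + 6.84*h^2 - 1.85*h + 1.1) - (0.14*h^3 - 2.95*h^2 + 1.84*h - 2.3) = 7.23*h^3 + 9.79*h^2 - 3.69*h + 3.4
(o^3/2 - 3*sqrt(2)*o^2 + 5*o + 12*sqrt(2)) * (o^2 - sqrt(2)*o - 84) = o^5/2 - 7*sqrt(2)*o^4/2 - 31*o^3 + 259*sqrt(2)*o^2 - 444*o - 1008*sqrt(2)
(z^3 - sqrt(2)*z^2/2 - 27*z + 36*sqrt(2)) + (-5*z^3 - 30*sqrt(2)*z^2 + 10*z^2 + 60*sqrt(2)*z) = -4*z^3 - 61*sqrt(2)*z^2/2 + 10*z^2 - 27*z + 60*sqrt(2)*z + 36*sqrt(2)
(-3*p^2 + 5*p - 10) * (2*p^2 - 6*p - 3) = -6*p^4 + 28*p^3 - 41*p^2 + 45*p + 30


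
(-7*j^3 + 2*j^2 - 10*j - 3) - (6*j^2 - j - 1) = -7*j^3 - 4*j^2 - 9*j - 2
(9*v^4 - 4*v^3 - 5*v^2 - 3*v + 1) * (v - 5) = 9*v^5 - 49*v^4 + 15*v^3 + 22*v^2 + 16*v - 5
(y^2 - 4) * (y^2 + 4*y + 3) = y^4 + 4*y^3 - y^2 - 16*y - 12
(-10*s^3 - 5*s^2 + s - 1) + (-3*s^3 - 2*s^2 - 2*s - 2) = -13*s^3 - 7*s^2 - s - 3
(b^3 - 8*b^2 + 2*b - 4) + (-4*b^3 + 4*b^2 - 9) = -3*b^3 - 4*b^2 + 2*b - 13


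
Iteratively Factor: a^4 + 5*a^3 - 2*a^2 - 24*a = (a + 3)*(a^3 + 2*a^2 - 8*a) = (a + 3)*(a + 4)*(a^2 - 2*a) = (a - 2)*(a + 3)*(a + 4)*(a)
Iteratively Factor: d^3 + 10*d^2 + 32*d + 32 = (d + 4)*(d^2 + 6*d + 8) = (d + 2)*(d + 4)*(d + 4)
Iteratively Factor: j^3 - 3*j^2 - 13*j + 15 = (j - 1)*(j^2 - 2*j - 15) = (j - 5)*(j - 1)*(j + 3)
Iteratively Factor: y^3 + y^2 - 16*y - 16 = (y + 1)*(y^2 - 16) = (y - 4)*(y + 1)*(y + 4)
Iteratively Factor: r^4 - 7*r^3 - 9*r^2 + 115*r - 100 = (r - 5)*(r^3 - 2*r^2 - 19*r + 20) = (r - 5)*(r + 4)*(r^2 - 6*r + 5) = (r - 5)*(r - 1)*(r + 4)*(r - 5)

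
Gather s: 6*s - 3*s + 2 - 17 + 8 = 3*s - 7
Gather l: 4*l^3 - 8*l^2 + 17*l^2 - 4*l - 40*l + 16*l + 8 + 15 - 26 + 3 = 4*l^3 + 9*l^2 - 28*l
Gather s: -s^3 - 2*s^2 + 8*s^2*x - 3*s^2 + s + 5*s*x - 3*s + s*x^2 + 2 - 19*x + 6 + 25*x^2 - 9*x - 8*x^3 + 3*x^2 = -s^3 + s^2*(8*x - 5) + s*(x^2 + 5*x - 2) - 8*x^3 + 28*x^2 - 28*x + 8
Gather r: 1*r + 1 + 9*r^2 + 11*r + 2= 9*r^2 + 12*r + 3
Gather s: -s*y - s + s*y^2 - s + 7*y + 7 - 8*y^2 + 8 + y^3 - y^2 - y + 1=s*(y^2 - y - 2) + y^3 - 9*y^2 + 6*y + 16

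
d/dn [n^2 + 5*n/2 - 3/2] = 2*n + 5/2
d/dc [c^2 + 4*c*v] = 2*c + 4*v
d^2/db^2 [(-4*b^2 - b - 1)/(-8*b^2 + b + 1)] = 24*(8*b^3 + 24*b^2 + 1)/(512*b^6 - 192*b^5 - 168*b^4 + 47*b^3 + 21*b^2 - 3*b - 1)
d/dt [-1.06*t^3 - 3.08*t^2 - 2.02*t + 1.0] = -3.18*t^2 - 6.16*t - 2.02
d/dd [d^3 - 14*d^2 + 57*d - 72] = 3*d^2 - 28*d + 57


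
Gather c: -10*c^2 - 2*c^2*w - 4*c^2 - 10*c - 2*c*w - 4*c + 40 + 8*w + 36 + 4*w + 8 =c^2*(-2*w - 14) + c*(-2*w - 14) + 12*w + 84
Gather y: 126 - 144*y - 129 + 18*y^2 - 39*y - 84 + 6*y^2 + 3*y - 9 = 24*y^2 - 180*y - 96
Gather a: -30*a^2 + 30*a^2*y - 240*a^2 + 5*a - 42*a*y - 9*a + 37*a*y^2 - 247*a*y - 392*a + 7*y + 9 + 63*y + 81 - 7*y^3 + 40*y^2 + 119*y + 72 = a^2*(30*y - 270) + a*(37*y^2 - 289*y - 396) - 7*y^3 + 40*y^2 + 189*y + 162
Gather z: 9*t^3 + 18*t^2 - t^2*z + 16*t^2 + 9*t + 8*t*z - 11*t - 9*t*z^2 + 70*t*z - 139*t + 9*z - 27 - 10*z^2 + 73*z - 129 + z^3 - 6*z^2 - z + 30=9*t^3 + 34*t^2 - 141*t + z^3 + z^2*(-9*t - 16) + z*(-t^2 + 78*t + 81) - 126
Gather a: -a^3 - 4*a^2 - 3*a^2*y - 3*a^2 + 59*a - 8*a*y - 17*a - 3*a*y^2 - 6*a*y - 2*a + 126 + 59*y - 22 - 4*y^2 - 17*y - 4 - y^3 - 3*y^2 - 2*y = -a^3 + a^2*(-3*y - 7) + a*(-3*y^2 - 14*y + 40) - y^3 - 7*y^2 + 40*y + 100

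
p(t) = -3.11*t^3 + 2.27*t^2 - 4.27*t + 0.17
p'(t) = -9.33*t^2 + 4.54*t - 4.27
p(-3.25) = 144.78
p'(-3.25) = -117.57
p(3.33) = -103.72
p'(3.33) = -92.61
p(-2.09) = 47.40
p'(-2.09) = -54.51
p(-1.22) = 14.41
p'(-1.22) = -23.70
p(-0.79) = 6.49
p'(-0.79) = -13.68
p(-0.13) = 0.77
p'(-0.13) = -5.02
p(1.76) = -17.27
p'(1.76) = -25.18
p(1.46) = -10.90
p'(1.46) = -17.53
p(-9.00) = 2489.66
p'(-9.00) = -800.86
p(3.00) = -76.18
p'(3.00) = -74.62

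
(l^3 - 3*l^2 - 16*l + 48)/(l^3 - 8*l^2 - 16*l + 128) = (l - 3)/(l - 8)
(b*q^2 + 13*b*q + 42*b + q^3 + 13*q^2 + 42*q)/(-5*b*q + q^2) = (b*q^2 + 13*b*q + 42*b + q^3 + 13*q^2 + 42*q)/(q*(-5*b + q))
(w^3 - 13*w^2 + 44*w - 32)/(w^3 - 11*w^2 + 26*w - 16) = (w - 4)/(w - 2)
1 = 1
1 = 1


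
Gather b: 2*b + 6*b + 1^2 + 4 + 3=8*b + 8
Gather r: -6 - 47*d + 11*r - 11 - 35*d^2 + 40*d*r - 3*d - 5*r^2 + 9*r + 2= -35*d^2 - 50*d - 5*r^2 + r*(40*d + 20) - 15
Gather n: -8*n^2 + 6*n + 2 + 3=-8*n^2 + 6*n + 5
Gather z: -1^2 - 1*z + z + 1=0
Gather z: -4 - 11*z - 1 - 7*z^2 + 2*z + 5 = -7*z^2 - 9*z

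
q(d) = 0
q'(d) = 0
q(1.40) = 0.00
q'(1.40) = 0.00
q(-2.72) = 0.00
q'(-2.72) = 0.00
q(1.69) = 0.00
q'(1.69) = 0.00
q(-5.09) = 0.00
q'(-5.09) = 0.00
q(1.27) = 0.00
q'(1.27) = 0.00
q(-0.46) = 0.00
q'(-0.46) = 0.00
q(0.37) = 0.00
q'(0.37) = 0.00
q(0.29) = 0.00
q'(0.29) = 0.00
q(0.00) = 0.00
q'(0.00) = 0.00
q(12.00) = 0.00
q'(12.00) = 0.00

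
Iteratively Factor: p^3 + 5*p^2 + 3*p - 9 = (p + 3)*(p^2 + 2*p - 3) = (p - 1)*(p + 3)*(p + 3)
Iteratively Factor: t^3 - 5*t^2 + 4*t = (t - 4)*(t^2 - t) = (t - 4)*(t - 1)*(t)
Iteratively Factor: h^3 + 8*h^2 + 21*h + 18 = (h + 3)*(h^2 + 5*h + 6) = (h + 3)^2*(h + 2)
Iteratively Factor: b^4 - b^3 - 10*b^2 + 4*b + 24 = (b + 2)*(b^3 - 3*b^2 - 4*b + 12) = (b + 2)^2*(b^2 - 5*b + 6) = (b - 2)*(b + 2)^2*(b - 3)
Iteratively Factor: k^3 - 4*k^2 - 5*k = (k + 1)*(k^2 - 5*k) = (k - 5)*(k + 1)*(k)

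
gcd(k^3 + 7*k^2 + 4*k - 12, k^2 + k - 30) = k + 6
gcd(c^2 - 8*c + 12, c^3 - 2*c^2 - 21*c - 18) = c - 6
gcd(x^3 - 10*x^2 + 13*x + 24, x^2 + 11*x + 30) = 1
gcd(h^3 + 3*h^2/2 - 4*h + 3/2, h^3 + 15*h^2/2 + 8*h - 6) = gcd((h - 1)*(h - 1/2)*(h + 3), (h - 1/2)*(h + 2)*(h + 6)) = h - 1/2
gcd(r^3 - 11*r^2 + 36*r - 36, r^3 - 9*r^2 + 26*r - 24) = r^2 - 5*r + 6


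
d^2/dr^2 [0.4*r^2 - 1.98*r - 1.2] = 0.800000000000000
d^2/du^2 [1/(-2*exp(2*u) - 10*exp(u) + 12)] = (-(2*exp(u) + 5)^2*exp(u) + (4*exp(u) + 5)*(exp(2*u) + 5*exp(u) - 6)/2)*exp(u)/(exp(2*u) + 5*exp(u) - 6)^3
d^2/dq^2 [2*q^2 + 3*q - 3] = 4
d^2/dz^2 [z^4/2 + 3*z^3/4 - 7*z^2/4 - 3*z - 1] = 6*z^2 + 9*z/2 - 7/2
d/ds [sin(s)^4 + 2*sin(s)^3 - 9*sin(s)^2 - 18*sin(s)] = 2*(2*sin(s)^3 + 3*sin(s)^2 - 9*sin(s) - 9)*cos(s)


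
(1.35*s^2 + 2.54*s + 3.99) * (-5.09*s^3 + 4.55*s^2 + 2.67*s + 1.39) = -6.8715*s^5 - 6.7861*s^4 - 5.1476*s^3 + 26.8128*s^2 + 14.1839*s + 5.5461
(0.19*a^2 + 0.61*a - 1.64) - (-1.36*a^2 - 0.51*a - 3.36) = 1.55*a^2 + 1.12*a + 1.72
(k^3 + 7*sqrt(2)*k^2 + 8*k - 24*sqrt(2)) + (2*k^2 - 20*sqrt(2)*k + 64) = k^3 + 2*k^2 + 7*sqrt(2)*k^2 - 20*sqrt(2)*k + 8*k - 24*sqrt(2) + 64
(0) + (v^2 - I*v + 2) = v^2 - I*v + 2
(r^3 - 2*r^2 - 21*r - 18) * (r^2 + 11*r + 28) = r^5 + 9*r^4 - 15*r^3 - 305*r^2 - 786*r - 504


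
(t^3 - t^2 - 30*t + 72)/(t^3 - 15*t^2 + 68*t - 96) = (t + 6)/(t - 8)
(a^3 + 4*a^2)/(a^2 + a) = a*(a + 4)/(a + 1)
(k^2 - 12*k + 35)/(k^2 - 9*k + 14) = (k - 5)/(k - 2)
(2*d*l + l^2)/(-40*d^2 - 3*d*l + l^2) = l*(-2*d - l)/(40*d^2 + 3*d*l - l^2)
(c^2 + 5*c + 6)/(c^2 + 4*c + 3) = (c + 2)/(c + 1)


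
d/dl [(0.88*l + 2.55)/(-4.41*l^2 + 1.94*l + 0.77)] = (3.8808*l^2 + 22.491*l - 4.2694)/(19.4481*l^4 - 17.1108*l^3 - 3.0278*l^2 + 2.9876*l + 0.5929)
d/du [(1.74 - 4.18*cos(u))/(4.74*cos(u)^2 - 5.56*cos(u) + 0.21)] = (-19.8132*cos(u)^2 + 16.4952*cos(u) - 8.7966)*sin(u)/(22.4676*cos(u)^4 - 52.7088*cos(u)^3 + 32.9044*cos(u)^2 - 2.3352*cos(u) + 0.0441)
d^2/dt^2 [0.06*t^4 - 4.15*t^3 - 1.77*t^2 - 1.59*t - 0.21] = 0.72*t^2 - 24.9*t - 3.54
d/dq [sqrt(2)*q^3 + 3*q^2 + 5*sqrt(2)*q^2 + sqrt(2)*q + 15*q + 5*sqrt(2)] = 3*sqrt(2)*q^2 + 6*q + 10*sqrt(2)*q + sqrt(2) + 15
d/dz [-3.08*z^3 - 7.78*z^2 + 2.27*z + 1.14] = -9.24*z^2 - 15.56*z + 2.27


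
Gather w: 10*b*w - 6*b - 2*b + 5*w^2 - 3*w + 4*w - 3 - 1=-8*b + 5*w^2 + w*(10*b + 1) - 4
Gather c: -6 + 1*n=n - 6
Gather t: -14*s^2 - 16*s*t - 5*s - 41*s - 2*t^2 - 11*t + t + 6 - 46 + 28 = -14*s^2 - 46*s - 2*t^2 + t*(-16*s - 10) - 12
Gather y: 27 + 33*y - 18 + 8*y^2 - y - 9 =8*y^2 + 32*y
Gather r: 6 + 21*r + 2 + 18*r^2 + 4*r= 18*r^2 + 25*r + 8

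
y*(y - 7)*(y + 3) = y^3 - 4*y^2 - 21*y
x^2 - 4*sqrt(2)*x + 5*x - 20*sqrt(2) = (x + 5)*(x - 4*sqrt(2))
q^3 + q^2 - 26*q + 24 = (q - 4)*(q - 1)*(q + 6)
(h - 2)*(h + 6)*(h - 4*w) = h^3 - 4*h^2*w + 4*h^2 - 16*h*w - 12*h + 48*w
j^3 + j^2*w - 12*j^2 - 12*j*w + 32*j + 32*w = (j - 8)*(j - 4)*(j + w)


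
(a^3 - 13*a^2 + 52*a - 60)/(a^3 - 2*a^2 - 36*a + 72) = (a - 5)/(a + 6)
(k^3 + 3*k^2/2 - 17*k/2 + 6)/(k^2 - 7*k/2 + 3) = (k^2 + 3*k - 4)/(k - 2)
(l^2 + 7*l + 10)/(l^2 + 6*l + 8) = (l + 5)/(l + 4)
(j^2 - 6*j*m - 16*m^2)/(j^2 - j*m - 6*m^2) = (j - 8*m)/(j - 3*m)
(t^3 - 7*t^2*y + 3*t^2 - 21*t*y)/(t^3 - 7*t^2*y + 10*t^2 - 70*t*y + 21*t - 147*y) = t/(t + 7)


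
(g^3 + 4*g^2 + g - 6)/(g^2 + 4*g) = (g^3 + 4*g^2 + g - 6)/(g*(g + 4))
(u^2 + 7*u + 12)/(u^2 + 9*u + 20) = (u + 3)/(u + 5)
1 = 1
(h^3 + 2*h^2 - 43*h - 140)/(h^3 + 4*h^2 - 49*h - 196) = (h + 5)/(h + 7)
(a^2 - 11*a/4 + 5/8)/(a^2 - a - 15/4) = (4*a - 1)/(2*(2*a + 3))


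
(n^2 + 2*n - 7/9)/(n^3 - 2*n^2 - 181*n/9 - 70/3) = (3*n - 1)/(3*n^2 - 13*n - 30)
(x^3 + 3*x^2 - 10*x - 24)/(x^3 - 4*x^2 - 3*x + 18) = (x + 4)/(x - 3)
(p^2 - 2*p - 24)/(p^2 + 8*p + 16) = (p - 6)/(p + 4)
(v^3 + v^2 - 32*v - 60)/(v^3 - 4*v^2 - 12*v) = (v + 5)/v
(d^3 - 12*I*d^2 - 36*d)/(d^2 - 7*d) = (d^2 - 12*I*d - 36)/(d - 7)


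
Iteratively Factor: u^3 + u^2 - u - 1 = (u + 1)*(u^2 - 1) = (u - 1)*(u + 1)*(u + 1)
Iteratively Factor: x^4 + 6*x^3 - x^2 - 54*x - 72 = (x - 3)*(x^3 + 9*x^2 + 26*x + 24) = (x - 3)*(x + 4)*(x^2 + 5*x + 6) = (x - 3)*(x + 2)*(x + 4)*(x + 3)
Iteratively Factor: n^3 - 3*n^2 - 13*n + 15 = (n - 1)*(n^2 - 2*n - 15) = (n - 1)*(n + 3)*(n - 5)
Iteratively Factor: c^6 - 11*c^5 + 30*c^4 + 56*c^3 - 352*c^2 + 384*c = (c)*(c^5 - 11*c^4 + 30*c^3 + 56*c^2 - 352*c + 384) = c*(c - 4)*(c^4 - 7*c^3 + 2*c^2 + 64*c - 96) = c*(c - 4)*(c - 2)*(c^3 - 5*c^2 - 8*c + 48) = c*(c - 4)^2*(c - 2)*(c^2 - c - 12) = c*(c - 4)^2*(c - 2)*(c + 3)*(c - 4)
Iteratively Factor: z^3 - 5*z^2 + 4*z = (z - 1)*(z^2 - 4*z) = (z - 4)*(z - 1)*(z)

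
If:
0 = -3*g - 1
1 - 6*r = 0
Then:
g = -1/3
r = 1/6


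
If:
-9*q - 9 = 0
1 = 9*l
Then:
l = 1/9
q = -1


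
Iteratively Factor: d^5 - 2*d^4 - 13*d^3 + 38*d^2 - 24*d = (d + 4)*(d^4 - 6*d^3 + 11*d^2 - 6*d) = (d - 1)*(d + 4)*(d^3 - 5*d^2 + 6*d) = d*(d - 1)*(d + 4)*(d^2 - 5*d + 6) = d*(d - 2)*(d - 1)*(d + 4)*(d - 3)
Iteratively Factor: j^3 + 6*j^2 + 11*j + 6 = (j + 2)*(j^2 + 4*j + 3) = (j + 2)*(j + 3)*(j + 1)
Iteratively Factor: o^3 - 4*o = (o - 2)*(o^2 + 2*o) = (o - 2)*(o + 2)*(o)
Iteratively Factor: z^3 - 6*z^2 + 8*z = (z - 4)*(z^2 - 2*z) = (z - 4)*(z - 2)*(z)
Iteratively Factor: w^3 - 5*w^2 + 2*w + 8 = (w - 4)*(w^2 - w - 2) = (w - 4)*(w - 2)*(w + 1)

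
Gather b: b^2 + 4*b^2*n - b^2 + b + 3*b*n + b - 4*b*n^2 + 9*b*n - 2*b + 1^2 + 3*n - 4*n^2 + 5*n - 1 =4*b^2*n + b*(-4*n^2 + 12*n) - 4*n^2 + 8*n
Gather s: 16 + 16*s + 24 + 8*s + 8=24*s + 48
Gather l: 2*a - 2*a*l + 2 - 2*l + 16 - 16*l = 2*a + l*(-2*a - 18) + 18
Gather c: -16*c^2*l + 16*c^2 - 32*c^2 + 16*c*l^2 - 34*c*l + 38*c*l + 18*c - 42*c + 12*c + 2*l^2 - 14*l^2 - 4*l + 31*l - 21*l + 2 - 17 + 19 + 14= c^2*(-16*l - 16) + c*(16*l^2 + 4*l - 12) - 12*l^2 + 6*l + 18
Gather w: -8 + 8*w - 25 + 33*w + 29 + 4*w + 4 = 45*w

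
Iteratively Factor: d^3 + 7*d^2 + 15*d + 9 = (d + 3)*(d^2 + 4*d + 3) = (d + 3)^2*(d + 1)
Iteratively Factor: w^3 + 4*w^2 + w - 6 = (w - 1)*(w^2 + 5*w + 6) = (w - 1)*(w + 3)*(w + 2)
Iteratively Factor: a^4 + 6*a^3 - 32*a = (a)*(a^3 + 6*a^2 - 32) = a*(a + 4)*(a^2 + 2*a - 8) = a*(a + 4)^2*(a - 2)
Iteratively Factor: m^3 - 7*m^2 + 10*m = (m - 5)*(m^2 - 2*m) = m*(m - 5)*(m - 2)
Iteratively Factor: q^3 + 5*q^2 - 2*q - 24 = (q + 3)*(q^2 + 2*q - 8) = (q - 2)*(q + 3)*(q + 4)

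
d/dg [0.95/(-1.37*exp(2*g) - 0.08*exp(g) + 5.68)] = (2.603*exp(g) + 0.076)*exp(g)/(1.37*exp(2*g) + 0.08*exp(g) - 5.68)^2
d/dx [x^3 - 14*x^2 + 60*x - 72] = 3*x^2 - 28*x + 60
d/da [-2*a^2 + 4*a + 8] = 4 - 4*a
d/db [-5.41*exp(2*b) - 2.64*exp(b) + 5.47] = (-10.82*exp(b) - 2.64)*exp(b)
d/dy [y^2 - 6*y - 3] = 2*y - 6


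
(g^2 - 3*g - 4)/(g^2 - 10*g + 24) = (g + 1)/(g - 6)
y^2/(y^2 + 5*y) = y/(y + 5)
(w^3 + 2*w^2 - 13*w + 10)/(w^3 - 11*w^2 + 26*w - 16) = (w + 5)/(w - 8)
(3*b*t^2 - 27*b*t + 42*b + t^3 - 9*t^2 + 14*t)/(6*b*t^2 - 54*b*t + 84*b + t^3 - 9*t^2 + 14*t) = (3*b + t)/(6*b + t)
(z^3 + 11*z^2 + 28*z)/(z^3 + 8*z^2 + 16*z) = (z + 7)/(z + 4)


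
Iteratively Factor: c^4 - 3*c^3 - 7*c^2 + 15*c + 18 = (c + 2)*(c^3 - 5*c^2 + 3*c + 9) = (c + 1)*(c + 2)*(c^2 - 6*c + 9) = (c - 3)*(c + 1)*(c + 2)*(c - 3)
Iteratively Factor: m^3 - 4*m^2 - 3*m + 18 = (m - 3)*(m^2 - m - 6) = (m - 3)^2*(m + 2)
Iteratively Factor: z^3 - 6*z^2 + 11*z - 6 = (z - 2)*(z^2 - 4*z + 3) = (z - 3)*(z - 2)*(z - 1)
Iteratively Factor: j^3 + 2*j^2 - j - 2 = (j - 1)*(j^2 + 3*j + 2) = (j - 1)*(j + 1)*(j + 2)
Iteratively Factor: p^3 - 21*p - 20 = (p + 1)*(p^2 - p - 20) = (p + 1)*(p + 4)*(p - 5)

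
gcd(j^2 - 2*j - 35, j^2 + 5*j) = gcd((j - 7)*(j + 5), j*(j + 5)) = j + 5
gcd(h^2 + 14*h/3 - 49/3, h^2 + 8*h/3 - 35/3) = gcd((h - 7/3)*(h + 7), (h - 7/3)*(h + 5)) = h - 7/3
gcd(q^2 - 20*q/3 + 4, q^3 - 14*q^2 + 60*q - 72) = q - 6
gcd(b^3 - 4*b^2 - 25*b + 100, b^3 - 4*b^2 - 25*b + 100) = b^3 - 4*b^2 - 25*b + 100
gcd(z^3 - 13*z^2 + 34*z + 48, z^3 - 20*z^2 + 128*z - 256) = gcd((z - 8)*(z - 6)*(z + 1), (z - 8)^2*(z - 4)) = z - 8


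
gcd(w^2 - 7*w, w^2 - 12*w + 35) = w - 7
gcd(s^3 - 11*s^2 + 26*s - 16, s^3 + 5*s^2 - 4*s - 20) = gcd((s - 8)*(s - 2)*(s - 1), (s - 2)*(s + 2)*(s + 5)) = s - 2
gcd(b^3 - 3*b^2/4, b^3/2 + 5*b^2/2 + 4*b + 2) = 1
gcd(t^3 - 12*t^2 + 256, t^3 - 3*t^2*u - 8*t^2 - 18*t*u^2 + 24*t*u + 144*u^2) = t - 8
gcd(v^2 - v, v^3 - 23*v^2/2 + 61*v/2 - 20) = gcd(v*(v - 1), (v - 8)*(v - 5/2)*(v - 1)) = v - 1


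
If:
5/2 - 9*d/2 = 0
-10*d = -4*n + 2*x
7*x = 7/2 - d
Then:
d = 5/9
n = 403/252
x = 53/126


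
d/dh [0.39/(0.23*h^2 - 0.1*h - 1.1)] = (0.039 - 0.1794*h)/(-0.23*h^2 + 0.1*h + 1.1)^2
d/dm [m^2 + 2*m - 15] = 2*m + 2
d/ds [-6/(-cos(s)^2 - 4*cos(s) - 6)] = 12*(cos(s) + 2)*sin(s)/(cos(s)^2 + 4*cos(s) + 6)^2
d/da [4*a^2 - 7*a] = 8*a - 7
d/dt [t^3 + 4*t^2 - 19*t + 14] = 3*t^2 + 8*t - 19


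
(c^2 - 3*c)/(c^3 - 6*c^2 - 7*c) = (3 - c)/(-c^2 + 6*c + 7)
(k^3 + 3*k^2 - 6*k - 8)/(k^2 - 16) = (k^2 - k - 2)/(k - 4)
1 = 1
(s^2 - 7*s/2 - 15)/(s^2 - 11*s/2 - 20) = (s - 6)/(s - 8)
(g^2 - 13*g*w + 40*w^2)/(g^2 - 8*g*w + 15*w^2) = (-g + 8*w)/(-g + 3*w)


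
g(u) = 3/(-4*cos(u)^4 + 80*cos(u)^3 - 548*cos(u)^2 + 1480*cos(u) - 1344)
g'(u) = 3*(-16*sin(u)*cos(u)^3 + 240*sin(u)*cos(u)^2 - 1096*sin(u)*cos(u) + 1480*sin(u))/(-4*cos(u)^4 + 80*cos(u)^3 - 548*cos(u)^2 + 1480*cos(u) - 1344)^2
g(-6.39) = -0.01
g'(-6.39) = -0.00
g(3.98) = -0.00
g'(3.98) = -0.00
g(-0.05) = -0.01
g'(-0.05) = -0.00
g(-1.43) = -0.00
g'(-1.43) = -0.00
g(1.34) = -0.00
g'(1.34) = 0.00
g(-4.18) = -0.00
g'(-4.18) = 0.00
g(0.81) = -0.01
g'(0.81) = 0.01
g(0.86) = -0.01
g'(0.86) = 0.01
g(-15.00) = 0.00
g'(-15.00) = 0.00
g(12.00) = -0.00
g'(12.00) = -0.00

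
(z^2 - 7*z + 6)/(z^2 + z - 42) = (z - 1)/(z + 7)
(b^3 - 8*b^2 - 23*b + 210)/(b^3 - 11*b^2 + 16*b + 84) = (b + 5)/(b + 2)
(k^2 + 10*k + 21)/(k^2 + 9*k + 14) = (k + 3)/(k + 2)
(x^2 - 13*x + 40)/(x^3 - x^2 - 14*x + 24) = (x^2 - 13*x + 40)/(x^3 - x^2 - 14*x + 24)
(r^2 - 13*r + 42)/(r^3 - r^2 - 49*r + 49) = (r - 6)/(r^2 + 6*r - 7)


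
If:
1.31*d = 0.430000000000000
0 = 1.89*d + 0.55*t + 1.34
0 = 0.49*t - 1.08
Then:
No Solution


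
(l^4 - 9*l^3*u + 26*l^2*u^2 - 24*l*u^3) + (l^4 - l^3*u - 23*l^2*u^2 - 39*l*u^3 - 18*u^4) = 2*l^4 - 10*l^3*u + 3*l^2*u^2 - 63*l*u^3 - 18*u^4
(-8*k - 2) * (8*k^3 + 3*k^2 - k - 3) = -64*k^4 - 40*k^3 + 2*k^2 + 26*k + 6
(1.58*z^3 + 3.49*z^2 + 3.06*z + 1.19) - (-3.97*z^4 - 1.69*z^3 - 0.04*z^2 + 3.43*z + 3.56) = 3.97*z^4 + 3.27*z^3 + 3.53*z^2 - 0.37*z - 2.37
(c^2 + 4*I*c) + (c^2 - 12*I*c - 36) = 2*c^2 - 8*I*c - 36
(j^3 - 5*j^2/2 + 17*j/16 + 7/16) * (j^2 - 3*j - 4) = j^5 - 11*j^4/2 + 73*j^3/16 + 29*j^2/4 - 89*j/16 - 7/4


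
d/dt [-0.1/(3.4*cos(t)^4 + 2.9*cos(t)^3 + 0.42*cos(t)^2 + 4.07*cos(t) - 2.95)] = -(1.36*cos(t)^3 + 0.87*cos(t)^2 + 0.0840000000000001*cos(t) + 0.407)*sin(t)/(3.4*cos(t)^4 + 2.9*cos(t)^3 + 0.42*cos(t)^2 + 4.07*cos(t) - 2.95)^2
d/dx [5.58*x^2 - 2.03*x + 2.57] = 11.16*x - 2.03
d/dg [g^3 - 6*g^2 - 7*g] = 3*g^2 - 12*g - 7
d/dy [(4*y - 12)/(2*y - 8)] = -2/(y - 4)^2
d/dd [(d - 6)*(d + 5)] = 2*d - 1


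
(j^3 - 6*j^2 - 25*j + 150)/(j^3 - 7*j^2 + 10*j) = (j^2 - j - 30)/(j*(j - 2))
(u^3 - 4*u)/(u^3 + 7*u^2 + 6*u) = (u^2 - 4)/(u^2 + 7*u + 6)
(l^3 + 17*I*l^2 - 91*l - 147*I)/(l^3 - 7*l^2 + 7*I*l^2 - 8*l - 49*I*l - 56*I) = (l^2 + 10*I*l - 21)/(l^2 - 7*l - 8)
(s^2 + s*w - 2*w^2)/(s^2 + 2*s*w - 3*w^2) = (s + 2*w)/(s + 3*w)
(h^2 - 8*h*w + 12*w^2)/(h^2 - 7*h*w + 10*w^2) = (-h + 6*w)/(-h + 5*w)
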